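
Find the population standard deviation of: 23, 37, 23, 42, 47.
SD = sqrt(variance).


Mean = 34.4000
Variance = 96.6400
SD = sqrt(96.6400) = 9.8306

SD = 9.8306


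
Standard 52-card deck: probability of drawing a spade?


13 spades in 52 cards
P = 13/52 = 0.2500

P = 0.2500


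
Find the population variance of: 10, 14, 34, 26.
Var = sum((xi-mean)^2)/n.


Mean = 21.0000
Squared deviations: 121.0000, 49.0000, 169.0000, 25.0000
Sum = 364.0000
Variance = 364.0000/4 = 91.0000

Variance = 91.0000


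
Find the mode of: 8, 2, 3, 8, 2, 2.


Frequencies: 2:3, 3:1, 8:2
Max frequency = 3
Mode = 2

Mode = 2


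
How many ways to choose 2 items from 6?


C(6,2) = 6!/(2! × 4!)
= 720/(2 × 24)
= 15

C(6,2) = 15


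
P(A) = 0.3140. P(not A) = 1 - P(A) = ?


P(not A) = 1 - 0.3140 = 0.6860

P(not A) = 0.6860


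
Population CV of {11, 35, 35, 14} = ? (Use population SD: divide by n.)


Mean = 23.7500
SD = 11.2999
CV = (11.2999/23.7500)*100 = 47.5785%

CV = 47.5785%


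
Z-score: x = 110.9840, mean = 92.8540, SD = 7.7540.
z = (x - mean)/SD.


z = (110.9840 - 92.8540)/7.7540
= 18.1300/7.7540
= 2.3381

z = 2.3381


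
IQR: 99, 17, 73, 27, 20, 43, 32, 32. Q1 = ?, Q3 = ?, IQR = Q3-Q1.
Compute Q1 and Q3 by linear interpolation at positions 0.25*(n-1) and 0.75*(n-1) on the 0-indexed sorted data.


Sorted: 17, 20, 27, 32, 32, 43, 73, 99
Q1 (25th %ile) = 25.2500
Q3 (75th %ile) = 50.5000
IQR = 50.5000 - 25.2500 = 25.2500

IQR = 25.2500


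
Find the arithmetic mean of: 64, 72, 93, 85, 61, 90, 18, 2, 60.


Sum = 64 + 72 + 93 + 85 + 61 + 90 + 18 + 2 + 60 = 545
n = 9
Mean = 545/9 = 60.5556

Mean = 60.5556


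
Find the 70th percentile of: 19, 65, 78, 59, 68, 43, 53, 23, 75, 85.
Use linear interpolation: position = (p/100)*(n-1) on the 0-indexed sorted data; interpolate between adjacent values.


Sorted: 19, 23, 43, 53, 59, 65, 68, 75, 78, 85
n = 10
Index = 70/100 * 9 = 6.3000
Lower = data[6] = 68, Upper = data[7] = 75
P70 = 68 + 0.3000*(7) = 70.1000

P70 = 70.1000


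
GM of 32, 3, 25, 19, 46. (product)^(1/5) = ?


Product = 32 × 3 × 25 × 19 × 46 = 2097600
GM = 2097600^(1/5) = 18.3800

GM = 18.3800


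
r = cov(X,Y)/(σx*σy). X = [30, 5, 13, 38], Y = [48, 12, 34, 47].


Mean X = 21.5000, Mean Y = 35.2500
SD X = 13.124405, SD Y = 14.515078
Cov = 174.125000
r = 174.125000/(13.124405*14.515078) = 0.9140

r = 0.9140


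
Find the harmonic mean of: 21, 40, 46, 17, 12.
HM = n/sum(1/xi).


Sum of reciprocals = 1/21 + 1/40 + 1/46 + 1/17 + 1/12 = 0.236515
HM = 5/0.236515 = 21.1403

HM = 21.1403


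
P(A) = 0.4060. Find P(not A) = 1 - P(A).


P(not A) = 1 - 0.4060 = 0.5940

P(not A) = 0.5940


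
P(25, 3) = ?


P(25,3) = 25!/22!
= 15511210043330985984000000/1124000727777607680000
= 13800

P(25,3) = 13800


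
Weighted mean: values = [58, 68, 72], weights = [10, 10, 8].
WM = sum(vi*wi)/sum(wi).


Numerator = 58*10 + 68*10 + 72*8 = 1836
Denominator = 10 + 10 + 8 = 28
WM = 1836/28 = 65.5714

WM = 65.5714


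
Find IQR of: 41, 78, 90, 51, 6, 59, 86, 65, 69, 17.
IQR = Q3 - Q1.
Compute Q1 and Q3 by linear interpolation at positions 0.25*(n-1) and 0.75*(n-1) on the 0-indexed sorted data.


Sorted: 6, 17, 41, 51, 59, 65, 69, 78, 86, 90
Q1 (25th %ile) = 43.5000
Q3 (75th %ile) = 75.7500
IQR = 75.7500 - 43.5000 = 32.2500

IQR = 32.2500


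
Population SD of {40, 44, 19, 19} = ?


Mean = 30.5000
Variance = 134.2500
SD = sqrt(134.2500) = 11.5866

SD = 11.5866


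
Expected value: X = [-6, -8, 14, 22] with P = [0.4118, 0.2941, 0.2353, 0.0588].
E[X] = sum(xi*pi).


E[X] = -6*0.4118 - 8*0.2941 + 14*0.2353 + 22*0.0588
= -2.4708 - 2.3528 + 3.2942 + 1.2936
= -0.2358

E[X] = -0.2358


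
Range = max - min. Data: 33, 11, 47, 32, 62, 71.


Max = 71, Min = 11
Range = 71 - 11 = 60

Range = 60


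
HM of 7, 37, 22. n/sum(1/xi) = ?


Sum of reciprocals = 1/7 + 1/37 + 1/22 = 0.215339
HM = 3/0.215339 = 13.9315

HM = 13.9315


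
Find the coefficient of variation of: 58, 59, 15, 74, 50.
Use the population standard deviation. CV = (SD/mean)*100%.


Mean = 51.2000
SD = 19.6916
CV = (19.6916/51.2000)*100 = 38.4602%

CV = 38.4602%


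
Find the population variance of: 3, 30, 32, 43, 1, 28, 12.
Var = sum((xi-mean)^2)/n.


Mean = 21.2857
Squared deviations: 334.3673, 75.9388, 114.7959, 471.5102, 411.5102, 45.0816, 86.2245
Sum = 1539.4286
Variance = 1539.4286/7 = 219.9184

Variance = 219.9184


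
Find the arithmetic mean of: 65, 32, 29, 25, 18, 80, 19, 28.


Sum = 65 + 32 + 29 + 25 + 18 + 80 + 19 + 28 = 296
n = 8
Mean = 296/8 = 37.0000

Mean = 37.0000


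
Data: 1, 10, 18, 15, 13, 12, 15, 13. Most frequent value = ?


Frequencies: 1:1, 10:1, 12:1, 13:2, 15:2, 18:1
Max frequency = 2
Mode = 13, 15

Mode = 13, 15


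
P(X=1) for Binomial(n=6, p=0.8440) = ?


C(6,1) = 6
p^1 = 0.844000
(1-p)^5 = 9.238958e-05
P = 6 * 0.844000 * 9.238958e-05 = 0.0005

P(X=1) = 0.0005


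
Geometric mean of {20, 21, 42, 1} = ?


Product = 20 × 21 × 42 × 1 = 17640
GM = 17640^(1/4) = 11.5246

GM = 11.5246


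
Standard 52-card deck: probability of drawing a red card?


26 red cards in 52 cards
P = 26/52 = 0.5000

P = 0.5000


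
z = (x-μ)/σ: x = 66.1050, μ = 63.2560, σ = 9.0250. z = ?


z = (66.1050 - 63.2560)/9.0250
= 2.8490/9.0250
= 0.3157

z = 0.3157


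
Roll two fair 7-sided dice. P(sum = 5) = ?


Total outcomes = 7×7 = 49
Favorable (sum = 5): 4
P = 4/49 = 0.0816

P = 0.0816


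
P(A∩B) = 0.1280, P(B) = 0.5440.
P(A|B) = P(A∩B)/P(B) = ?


P(A|B) = 0.1280/0.5440 = 0.2353

P(A|B) = 0.2353


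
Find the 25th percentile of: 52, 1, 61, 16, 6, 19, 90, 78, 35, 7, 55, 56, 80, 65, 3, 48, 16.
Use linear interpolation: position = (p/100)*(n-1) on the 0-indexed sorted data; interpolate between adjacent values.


Sorted: 1, 3, 6, 7, 16, 16, 19, 35, 48, 52, 55, 56, 61, 65, 78, 80, 90
n = 17
Index = 25/100 * 16 = 4.0000
Lower = data[4] = 16, Upper = data[5] = 16
P25 = 16 + 0*(0) = 16.0000

P25 = 16.0000


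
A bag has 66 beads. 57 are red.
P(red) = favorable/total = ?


P = 57/66 = 0.8636

P = 0.8636


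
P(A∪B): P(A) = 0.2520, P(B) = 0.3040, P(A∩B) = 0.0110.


P(A∪B) = 0.2520 + 0.3040 - 0.0110
= 0.5560 - 0.0110
= 0.5450

P(A∪B) = 0.5450


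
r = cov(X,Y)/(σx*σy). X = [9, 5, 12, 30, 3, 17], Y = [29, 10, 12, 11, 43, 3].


Mean X = 12.6667, Mean Y = 18.0000
SD X = 8.993825, SD Y = 13.662601
Cov = -67.166667
r = -67.166667/(8.993825*13.662601) = -0.5466

r = -0.5466


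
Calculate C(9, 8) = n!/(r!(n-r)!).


C(9,8) = 9!/(8! × 1!)
= 362880/(40320 × 1)
= 9

C(9,8) = 9


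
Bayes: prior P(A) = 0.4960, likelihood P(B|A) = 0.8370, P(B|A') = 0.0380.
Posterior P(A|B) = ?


P(B) = P(B|A)*P(A) + P(B|A')*P(A')
= 0.8370*0.4960 + 0.0380*0.5040
= 0.415152 + 0.019152 = 0.434304
P(A|B) = 0.415152/0.434304 = 0.9559

P(A|B) = 0.9559


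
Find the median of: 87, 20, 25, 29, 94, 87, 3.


Sorted: 3, 20, 25, 29, 87, 87, 94
n = 7 (odd)
Middle value = 29

Median = 29


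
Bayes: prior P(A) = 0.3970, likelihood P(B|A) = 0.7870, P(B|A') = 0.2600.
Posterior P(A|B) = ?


P(B) = P(B|A)*P(A) + P(B|A')*P(A')
= 0.7870*0.3970 + 0.2600*0.6030
= 0.312439 + 0.156780 = 0.469219
P(A|B) = 0.312439/0.469219 = 0.6659

P(A|B) = 0.6659


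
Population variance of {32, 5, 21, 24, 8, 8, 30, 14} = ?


Mean = 17.7500
Squared deviations: 203.0625, 162.5625, 10.5625, 39.0625, 95.0625, 95.0625, 150.0625, 14.0625
Sum = 769.5000
Variance = 769.5000/8 = 96.1875

Variance = 96.1875


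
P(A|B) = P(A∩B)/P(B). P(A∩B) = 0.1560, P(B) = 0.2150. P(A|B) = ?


P(A|B) = 0.1560/0.2150 = 0.7256

P(A|B) = 0.7256


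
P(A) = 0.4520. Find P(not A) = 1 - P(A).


P(not A) = 1 - 0.4520 = 0.5480

P(not A) = 0.5480


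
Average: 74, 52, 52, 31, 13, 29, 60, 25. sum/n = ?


Sum = 74 + 52 + 52 + 31 + 13 + 29 + 60 + 25 = 336
n = 8
Mean = 336/8 = 42.0000

Mean = 42.0000


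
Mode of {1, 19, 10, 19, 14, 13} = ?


Frequencies: 1:1, 10:1, 13:1, 14:1, 19:2
Max frequency = 2
Mode = 19

Mode = 19


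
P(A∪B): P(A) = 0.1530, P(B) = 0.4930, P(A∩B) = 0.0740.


P(A∪B) = 0.1530 + 0.4930 - 0.0740
= 0.6460 - 0.0740
= 0.5720

P(A∪B) = 0.5720


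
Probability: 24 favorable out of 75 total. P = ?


P = 24/75 = 0.3200

P = 0.3200


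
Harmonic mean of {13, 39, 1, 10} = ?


Sum of reciprocals = 1/13 + 1/39 + 1/1 + 1/10 = 1.202564
HM = 4/1.202564 = 3.3262

HM = 3.3262


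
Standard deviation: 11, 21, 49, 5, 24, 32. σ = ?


Mean = 23.6667
Variance = 204.5556
SD = sqrt(204.5556) = 14.3023

SD = 14.3023


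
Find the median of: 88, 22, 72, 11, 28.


Sorted: 11, 22, 28, 72, 88
n = 5 (odd)
Middle value = 28

Median = 28


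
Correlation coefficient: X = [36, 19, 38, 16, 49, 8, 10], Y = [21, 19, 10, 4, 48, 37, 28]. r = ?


Mean X = 25.1429, Mean Y = 23.8571
SD X = 14.623157, SD Y = 14.095882
Cov = 41.448980
r = 41.448980/(14.623157*14.095882) = 0.2011

r = 0.2011


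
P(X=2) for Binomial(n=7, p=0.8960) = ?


C(7,2) = 21
p^2 = 0.802816
(1-p)^5 = 1.216653e-05
P = 21 * 0.802816 * 1.216653e-05 = 0.0002

P(X=2) = 0.0002


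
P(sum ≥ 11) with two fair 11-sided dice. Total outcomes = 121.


Total outcomes = 11×11 = 121
Favorable (sum ≥ 11): 76
P = 76/121 = 0.6281

P = 0.6281


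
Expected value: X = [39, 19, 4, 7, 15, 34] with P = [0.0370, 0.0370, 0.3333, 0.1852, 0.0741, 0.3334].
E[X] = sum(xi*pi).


E[X] = 39*0.0370 + 19*0.0370 + 4*0.3333 + 7*0.1852 + 15*0.0741 + 34*0.3334
= 1.4430 + 0.7030 + 1.3332 + 1.2964 + 1.1115 + 11.3356
= 17.2227

E[X] = 17.2227


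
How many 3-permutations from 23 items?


P(23,3) = 23!/20!
= 25852016738884976640000/2432902008176640000
= 10626

P(23,3) = 10626


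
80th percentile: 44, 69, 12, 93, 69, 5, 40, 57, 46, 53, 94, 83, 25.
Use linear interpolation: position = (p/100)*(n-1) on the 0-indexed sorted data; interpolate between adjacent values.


Sorted: 5, 12, 25, 40, 44, 46, 53, 57, 69, 69, 83, 93, 94
n = 13
Index = 80/100 * 12 = 9.6000
Lower = data[9] = 69, Upper = data[10] = 83
P80 = 69 + 0.6000*(14) = 77.4000

P80 = 77.4000


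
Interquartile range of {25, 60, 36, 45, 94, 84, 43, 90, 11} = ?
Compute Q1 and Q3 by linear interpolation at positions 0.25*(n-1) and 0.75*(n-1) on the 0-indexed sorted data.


Sorted: 11, 25, 36, 43, 45, 60, 84, 90, 94
Q1 (25th %ile) = 36.0000
Q3 (75th %ile) = 84.0000
IQR = 84.0000 - 36.0000 = 48.0000

IQR = 48.0000


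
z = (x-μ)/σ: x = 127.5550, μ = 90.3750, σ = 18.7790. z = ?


z = (127.5550 - 90.3750)/18.7790
= 37.1800/18.7790
= 1.9799

z = 1.9799


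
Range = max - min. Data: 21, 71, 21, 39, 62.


Max = 71, Min = 21
Range = 71 - 21 = 50

Range = 50


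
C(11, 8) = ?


C(11,8) = 11!/(8! × 3!)
= 39916800/(40320 × 6)
= 165

C(11,8) = 165


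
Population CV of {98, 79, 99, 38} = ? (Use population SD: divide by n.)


Mean = 78.5000
SD = 24.7032
CV = (24.7032/78.5000)*100 = 31.4691%

CV = 31.4691%


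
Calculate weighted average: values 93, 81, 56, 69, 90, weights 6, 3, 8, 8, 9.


Numerator = 93*6 + 81*3 + 56*8 + 69*8 + 90*9 = 2611
Denominator = 6 + 3 + 8 + 8 + 9 = 34
WM = 2611/34 = 76.7941

WM = 76.7941


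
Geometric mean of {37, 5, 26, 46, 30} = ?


Product = 37 × 5 × 26 × 46 × 30 = 6637800
GM = 6637800^(1/5) = 23.1422

GM = 23.1422


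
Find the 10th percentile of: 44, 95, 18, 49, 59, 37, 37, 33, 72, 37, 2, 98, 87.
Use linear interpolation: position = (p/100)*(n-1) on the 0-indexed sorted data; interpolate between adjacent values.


Sorted: 2, 18, 33, 37, 37, 37, 44, 49, 59, 72, 87, 95, 98
n = 13
Index = 10/100 * 12 = 1.2000
Lower = data[1] = 18, Upper = data[2] = 33
P10 = 18 + 0.2000*(15) = 21.0000

P10 = 21.0000


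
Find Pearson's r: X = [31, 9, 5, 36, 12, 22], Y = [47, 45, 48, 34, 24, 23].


Mean X = 19.1667, Mean Y = 36.8333
SD X = 11.451589, SD Y = 10.478815
Cov = -19.305556
r = -19.305556/(11.451589*10.478815) = -0.1609

r = -0.1609


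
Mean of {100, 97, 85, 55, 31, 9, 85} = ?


Sum = 100 + 97 + 85 + 55 + 31 + 9 + 85 = 462
n = 7
Mean = 462/7 = 66.0000

Mean = 66.0000


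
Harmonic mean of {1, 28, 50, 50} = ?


Sum of reciprocals = 1/1 + 1/28 + 1/50 + 1/50 = 1.075714
HM = 4/1.075714 = 3.7185

HM = 3.7185


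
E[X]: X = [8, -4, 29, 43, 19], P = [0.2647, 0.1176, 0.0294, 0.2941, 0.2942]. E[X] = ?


E[X] = 8*0.2647 - 4*0.1176 + 29*0.0294 + 43*0.2941 + 19*0.2942
= 2.1176 - 0.4704 + 0.8526 + 12.6463 + 5.5898
= 20.7359

E[X] = 20.7359


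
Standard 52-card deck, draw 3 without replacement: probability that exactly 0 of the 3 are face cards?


Hypergeometric: P(X=0) = C(12,0)·C(40,3) / C(52,3)
= 1 × 9880 / 22100
= 9880/22100 = 0.4471

P = 0.4471


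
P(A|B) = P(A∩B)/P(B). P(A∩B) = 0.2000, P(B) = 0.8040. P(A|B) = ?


P(A|B) = 0.2000/0.8040 = 0.2488

P(A|B) = 0.2488


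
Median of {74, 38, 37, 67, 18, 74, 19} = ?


Sorted: 18, 19, 37, 38, 67, 74, 74
n = 7 (odd)
Middle value = 38

Median = 38


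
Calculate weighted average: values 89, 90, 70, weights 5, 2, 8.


Numerator = 89*5 + 90*2 + 70*8 = 1185
Denominator = 5 + 2 + 8 = 15
WM = 1185/15 = 79.0000

WM = 79.0000


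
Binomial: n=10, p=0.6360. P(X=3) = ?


C(10,3) = 120
p^3 = 0.257259
(1-p)^7 = 0.000847
P = 120 * 0.257259 * 0.000847 = 0.0261

P(X=3) = 0.0261


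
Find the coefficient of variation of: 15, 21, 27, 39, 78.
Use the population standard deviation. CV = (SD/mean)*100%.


Mean = 36.0000
SD = 22.4499
CV = (22.4499/36.0000)*100 = 62.3610%

CV = 62.3610%


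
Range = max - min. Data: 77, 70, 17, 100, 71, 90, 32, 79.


Max = 100, Min = 17
Range = 100 - 17 = 83

Range = 83


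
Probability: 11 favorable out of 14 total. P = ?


P = 11/14 = 0.7857

P = 0.7857


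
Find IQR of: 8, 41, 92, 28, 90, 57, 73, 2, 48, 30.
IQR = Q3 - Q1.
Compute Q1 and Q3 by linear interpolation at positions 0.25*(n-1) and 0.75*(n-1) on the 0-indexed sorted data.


Sorted: 2, 8, 28, 30, 41, 48, 57, 73, 90, 92
Q1 (25th %ile) = 28.5000
Q3 (75th %ile) = 69.0000
IQR = 69.0000 - 28.5000 = 40.5000

IQR = 40.5000


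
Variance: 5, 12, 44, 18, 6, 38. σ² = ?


Mean = 20.5000
Squared deviations: 240.2500, 72.2500, 552.2500, 6.2500, 210.2500, 306.2500
Sum = 1387.5000
Variance = 1387.5000/6 = 231.2500

Variance = 231.2500


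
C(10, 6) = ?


C(10,6) = 10!/(6! × 4!)
= 3628800/(720 × 24)
= 210

C(10,6) = 210


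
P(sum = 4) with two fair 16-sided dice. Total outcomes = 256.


Total outcomes = 16×16 = 256
Favorable (sum = 4): 3
P = 3/256 = 0.0117

P = 0.0117


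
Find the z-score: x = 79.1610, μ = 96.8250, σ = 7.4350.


z = (79.1610 - 96.8250)/7.4350
= -17.6640/7.4350
= -2.3758

z = -2.3758


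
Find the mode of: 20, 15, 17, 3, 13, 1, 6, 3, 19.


Frequencies: 1:1, 3:2, 6:1, 13:1, 15:1, 17:1, 19:1, 20:1
Max frequency = 2
Mode = 3

Mode = 3


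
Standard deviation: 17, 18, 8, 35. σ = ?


Mean = 19.5000
Variance = 95.2500
SD = sqrt(95.2500) = 9.7596

SD = 9.7596


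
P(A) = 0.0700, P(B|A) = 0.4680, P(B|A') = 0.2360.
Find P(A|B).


P(B) = P(B|A)*P(A) + P(B|A')*P(A')
= 0.4680*0.0700 + 0.2360*0.9300
= 0.032760 + 0.219480 = 0.252240
P(A|B) = 0.032760/0.252240 = 0.1299

P(A|B) = 0.1299


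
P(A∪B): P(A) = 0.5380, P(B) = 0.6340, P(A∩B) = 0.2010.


P(A∪B) = 0.5380 + 0.6340 - 0.2010
= 1.1720 - 0.2010
= 0.9710

P(A∪B) = 0.9710


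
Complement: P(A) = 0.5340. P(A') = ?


P(not A) = 1 - 0.5340 = 0.4660

P(not A) = 0.4660


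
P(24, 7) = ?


P(24,7) = 24!/17!
= 620448401733239439360000/355687428096000
= 1744364160

P(24,7) = 1744364160


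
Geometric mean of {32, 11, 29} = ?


Product = 32 × 11 × 29 = 10208
GM = 10208^(1/3) = 21.6927

GM = 21.6927


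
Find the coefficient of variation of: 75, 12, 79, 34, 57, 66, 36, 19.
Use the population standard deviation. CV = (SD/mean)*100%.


Mean = 47.2500
SD = 23.8943
CV = (23.8943/47.2500)*100 = 50.5699%

CV = 50.5699%


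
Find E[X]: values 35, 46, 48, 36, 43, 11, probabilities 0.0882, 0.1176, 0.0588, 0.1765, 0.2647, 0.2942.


E[X] = 35*0.0882 + 46*0.1176 + 48*0.0588 + 36*0.1765 + 43*0.2647 + 11*0.2942
= 3.0870 + 5.4096 + 2.8224 + 6.3540 + 11.3821 + 3.2362
= 32.2913

E[X] = 32.2913


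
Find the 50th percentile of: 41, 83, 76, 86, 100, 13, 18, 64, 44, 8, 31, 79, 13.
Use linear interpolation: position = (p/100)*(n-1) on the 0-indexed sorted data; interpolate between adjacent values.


Sorted: 8, 13, 13, 18, 31, 41, 44, 64, 76, 79, 83, 86, 100
n = 13
Index = 50/100 * 12 = 6.0000
Lower = data[6] = 44, Upper = data[7] = 64
P50 = 44 + 0*(20) = 44.0000

P50 = 44.0000


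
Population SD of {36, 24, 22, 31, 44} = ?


Mean = 31.4000
Variance = 64.6400
SD = sqrt(64.6400) = 8.0399

SD = 8.0399


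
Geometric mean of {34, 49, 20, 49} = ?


Product = 34 × 49 × 20 × 49 = 1632680
GM = 1632680^(1/4) = 35.7458

GM = 35.7458


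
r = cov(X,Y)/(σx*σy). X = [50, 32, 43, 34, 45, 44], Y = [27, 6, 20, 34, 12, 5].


Mean X = 41.3333, Mean Y = 17.3333
SD X = 6.315765, SD Y = 10.703063
Cov = 3.222222
r = 3.222222/(6.315765*10.703063) = 0.0477

r = 0.0477


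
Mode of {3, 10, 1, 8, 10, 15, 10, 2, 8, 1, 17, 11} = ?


Frequencies: 1:2, 2:1, 3:1, 8:2, 10:3, 11:1, 15:1, 17:1
Max frequency = 3
Mode = 10

Mode = 10


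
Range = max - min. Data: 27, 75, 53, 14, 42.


Max = 75, Min = 14
Range = 75 - 14 = 61

Range = 61


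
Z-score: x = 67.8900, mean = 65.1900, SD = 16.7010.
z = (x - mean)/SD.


z = (67.8900 - 65.1900)/16.7010
= 2.7000/16.7010
= 0.1617

z = 0.1617


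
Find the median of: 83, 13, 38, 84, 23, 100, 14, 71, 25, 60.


Sorted: 13, 14, 23, 25, 38, 60, 71, 83, 84, 100
n = 10 (even)
Middle values: 38 and 60
Median = (38+60)/2 = 49.0000

Median = 49.0000


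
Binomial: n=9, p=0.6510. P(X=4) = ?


C(9,4) = 126
p^4 = 0.179607
(1-p)^5 = 0.005178
P = 126 * 0.179607 * 0.005178 = 0.1172

P(X=4) = 0.1172


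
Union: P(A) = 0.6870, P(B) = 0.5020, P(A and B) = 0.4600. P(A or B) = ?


P(A∪B) = 0.6870 + 0.5020 - 0.4600
= 1.1890 - 0.4600
= 0.7290

P(A∪B) = 0.7290


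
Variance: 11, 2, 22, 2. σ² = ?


Mean = 9.2500
Squared deviations: 3.0625, 52.5625, 162.5625, 52.5625
Sum = 270.7500
Variance = 270.7500/4 = 67.6875

Variance = 67.6875


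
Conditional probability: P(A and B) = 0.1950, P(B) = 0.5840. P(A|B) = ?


P(A|B) = 0.1950/0.5840 = 0.3339

P(A|B) = 0.3339


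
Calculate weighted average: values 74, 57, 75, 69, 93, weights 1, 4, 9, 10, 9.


Numerator = 74*1 + 57*4 + 75*9 + 69*10 + 93*9 = 2504
Denominator = 1 + 4 + 9 + 10 + 9 = 33
WM = 2504/33 = 75.8788

WM = 75.8788


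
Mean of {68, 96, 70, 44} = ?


Sum = 68 + 96 + 70 + 44 = 278
n = 4
Mean = 278/4 = 69.5000

Mean = 69.5000


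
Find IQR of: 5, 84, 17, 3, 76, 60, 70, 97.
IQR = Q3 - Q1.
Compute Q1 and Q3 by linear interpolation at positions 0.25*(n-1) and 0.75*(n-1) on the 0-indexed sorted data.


Sorted: 3, 5, 17, 60, 70, 76, 84, 97
Q1 (25th %ile) = 14.0000
Q3 (75th %ile) = 78.0000
IQR = 78.0000 - 14.0000 = 64.0000

IQR = 64.0000


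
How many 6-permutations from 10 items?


P(10,6) = 10!/4!
= 3628800/24
= 151200

P(10,6) = 151200


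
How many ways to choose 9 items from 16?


C(16,9) = 16!/(9! × 7!)
= 20922789888000/(362880 × 5040)
= 11440

C(16,9) = 11440


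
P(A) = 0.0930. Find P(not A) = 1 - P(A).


P(not A) = 1 - 0.0930 = 0.9070

P(not A) = 0.9070


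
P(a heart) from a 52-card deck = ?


13 hearts in 52 cards
P = 13/52 = 0.2500

P = 0.2500


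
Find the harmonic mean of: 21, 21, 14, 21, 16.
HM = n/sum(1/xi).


Sum of reciprocals = 1/21 + 1/21 + 1/14 + 1/21 + 1/16 = 0.276786
HM = 5/0.276786 = 18.0645

HM = 18.0645


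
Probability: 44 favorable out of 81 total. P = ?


P = 44/81 = 0.5432

P = 0.5432


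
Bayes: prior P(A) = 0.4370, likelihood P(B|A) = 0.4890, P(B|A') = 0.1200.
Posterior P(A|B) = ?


P(B) = P(B|A)*P(A) + P(B|A')*P(A')
= 0.4890*0.4370 + 0.1200*0.5630
= 0.213693 + 0.067560 = 0.281253
P(A|B) = 0.213693/0.281253 = 0.7598

P(A|B) = 0.7598


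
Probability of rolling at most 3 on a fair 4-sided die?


Favorable outcomes (roll ≤ 3): 3
Total outcomes = 4
P = 3/4 = 0.7500

P = 0.7500


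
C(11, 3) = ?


C(11,3) = 11!/(3! × 8!)
= 39916800/(6 × 40320)
= 165

C(11,3) = 165


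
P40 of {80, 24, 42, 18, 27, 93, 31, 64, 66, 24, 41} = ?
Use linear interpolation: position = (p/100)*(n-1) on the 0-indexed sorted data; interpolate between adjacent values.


Sorted: 18, 24, 24, 27, 31, 41, 42, 64, 66, 80, 93
n = 11
Index = 40/100 * 10 = 4.0000
Lower = data[4] = 31, Upper = data[5] = 41
P40 = 31 + 0*(10) = 31.0000

P40 = 31.0000


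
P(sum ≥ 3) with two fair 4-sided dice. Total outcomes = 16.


Total outcomes = 4×4 = 16
Favorable (sum ≥ 3): 15
P = 15/16 = 0.9375

P = 0.9375


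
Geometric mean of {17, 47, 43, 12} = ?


Product = 17 × 47 × 43 × 12 = 412284
GM = 412284^(1/4) = 25.3396

GM = 25.3396


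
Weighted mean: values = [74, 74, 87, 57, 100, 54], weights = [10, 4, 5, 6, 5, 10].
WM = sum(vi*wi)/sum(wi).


Numerator = 74*10 + 74*4 + 87*5 + 57*6 + 100*5 + 54*10 = 2853
Denominator = 10 + 4 + 5 + 6 + 5 + 10 = 40
WM = 2853/40 = 71.3250

WM = 71.3250


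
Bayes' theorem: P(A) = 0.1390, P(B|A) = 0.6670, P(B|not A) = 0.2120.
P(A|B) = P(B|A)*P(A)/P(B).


P(B) = P(B|A)*P(A) + P(B|A')*P(A')
= 0.6670*0.1390 + 0.2120*0.8610
= 0.092713 + 0.182532 = 0.275245
P(A|B) = 0.092713/0.275245 = 0.3368

P(A|B) = 0.3368


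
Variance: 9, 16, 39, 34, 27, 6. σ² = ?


Mean = 21.8333
Squared deviations: 164.6944, 34.0278, 294.6944, 148.0278, 26.6944, 250.6944
Sum = 918.8333
Variance = 918.8333/6 = 153.1389

Variance = 153.1389


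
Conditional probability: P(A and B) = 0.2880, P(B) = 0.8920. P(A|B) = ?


P(A|B) = 0.2880/0.8920 = 0.3229

P(A|B) = 0.3229


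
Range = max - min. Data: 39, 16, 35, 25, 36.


Max = 39, Min = 16
Range = 39 - 16 = 23

Range = 23


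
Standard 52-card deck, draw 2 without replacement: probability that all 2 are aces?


P(all aces) = (4/52) × (3/51)
= 0.0045

P = 0.0045


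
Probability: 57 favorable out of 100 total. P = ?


P = 57/100 = 0.5700

P = 0.5700


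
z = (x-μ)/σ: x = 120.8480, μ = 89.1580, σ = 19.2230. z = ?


z = (120.8480 - 89.1580)/19.2230
= 31.6900/19.2230
= 1.6485

z = 1.6485


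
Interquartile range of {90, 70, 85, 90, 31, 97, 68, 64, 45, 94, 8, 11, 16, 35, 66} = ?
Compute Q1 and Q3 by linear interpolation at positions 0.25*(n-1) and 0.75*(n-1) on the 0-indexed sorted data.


Sorted: 8, 11, 16, 31, 35, 45, 64, 66, 68, 70, 85, 90, 90, 94, 97
Q1 (25th %ile) = 33.0000
Q3 (75th %ile) = 87.5000
IQR = 87.5000 - 33.0000 = 54.5000

IQR = 54.5000


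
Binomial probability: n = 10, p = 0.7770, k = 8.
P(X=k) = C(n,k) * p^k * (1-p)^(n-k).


C(10,8) = 45
p^8 = 0.132852
(1-p)^2 = 0.049729
P = 45 * 0.132852 * 0.049729 = 0.2973

P(X=8) = 0.2973


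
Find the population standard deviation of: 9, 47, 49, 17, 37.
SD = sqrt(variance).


Mean = 31.8000
Variance = 258.5600
SD = sqrt(258.5600) = 16.0798

SD = 16.0798


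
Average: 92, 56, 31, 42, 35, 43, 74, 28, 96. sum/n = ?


Sum = 92 + 56 + 31 + 42 + 35 + 43 + 74 + 28 + 96 = 497
n = 9
Mean = 497/9 = 55.2222

Mean = 55.2222


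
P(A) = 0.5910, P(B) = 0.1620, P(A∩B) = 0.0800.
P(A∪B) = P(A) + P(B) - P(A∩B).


P(A∪B) = 0.5910 + 0.1620 - 0.0800
= 0.7530 - 0.0800
= 0.6730

P(A∪B) = 0.6730


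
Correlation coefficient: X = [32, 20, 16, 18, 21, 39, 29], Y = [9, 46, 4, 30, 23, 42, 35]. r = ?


Mean X = 25.0000, Mean Y = 27.0000
SD X = 7.855844, SD Y = 14.774495
Cov = 31.857143
r = 31.857143/(7.855844*14.774495) = 0.2745

r = 0.2745


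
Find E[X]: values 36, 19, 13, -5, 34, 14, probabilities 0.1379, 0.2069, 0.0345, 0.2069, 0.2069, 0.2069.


E[X] = 36*0.1379 + 19*0.2069 + 13*0.0345 - 5*0.2069 + 34*0.2069 + 14*0.2069
= 4.9644 + 3.9311 + 0.4485 - 1.0345 + 7.0346 + 2.8966
= 18.2407

E[X] = 18.2407


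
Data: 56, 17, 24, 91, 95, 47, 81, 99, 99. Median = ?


Sorted: 17, 24, 47, 56, 81, 91, 95, 99, 99
n = 9 (odd)
Middle value = 81

Median = 81


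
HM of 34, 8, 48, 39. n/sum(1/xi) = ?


Sum of reciprocals = 1/34 + 1/8 + 1/48 + 1/39 = 0.200886
HM = 4/0.200886 = 19.9118

HM = 19.9118


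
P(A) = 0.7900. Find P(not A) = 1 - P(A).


P(not A) = 1 - 0.7900 = 0.2100

P(not A) = 0.2100


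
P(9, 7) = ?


P(9,7) = 9!/2!
= 362880/2
= 181440

P(9,7) = 181440


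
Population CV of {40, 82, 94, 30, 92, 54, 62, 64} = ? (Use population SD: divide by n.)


Mean = 64.7500
SD = 21.9075
CV = (21.9075/64.7500)*100 = 33.8339%

CV = 33.8339%


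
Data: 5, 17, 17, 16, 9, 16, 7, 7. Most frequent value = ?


Frequencies: 5:1, 7:2, 9:1, 16:2, 17:2
Max frequency = 2
Mode = 7, 16, 17

Mode = 7, 16, 17


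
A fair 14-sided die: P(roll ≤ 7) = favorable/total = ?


Favorable outcomes (roll ≤ 7): 7
Total outcomes = 14
P = 7/14 = 0.5000

P = 0.5000


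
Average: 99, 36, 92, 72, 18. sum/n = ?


Sum = 99 + 36 + 92 + 72 + 18 = 317
n = 5
Mean = 317/5 = 63.4000

Mean = 63.4000


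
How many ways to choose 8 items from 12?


C(12,8) = 12!/(8! × 4!)
= 479001600/(40320 × 24)
= 495

C(12,8) = 495


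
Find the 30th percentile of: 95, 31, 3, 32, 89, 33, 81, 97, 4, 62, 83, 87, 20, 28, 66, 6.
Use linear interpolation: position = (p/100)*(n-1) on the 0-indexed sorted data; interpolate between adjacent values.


Sorted: 3, 4, 6, 20, 28, 31, 32, 33, 62, 66, 81, 83, 87, 89, 95, 97
n = 16
Index = 30/100 * 15 = 4.5000
Lower = data[4] = 28, Upper = data[5] = 31
P30 = 28 + 0.5000*(3) = 29.5000

P30 = 29.5000


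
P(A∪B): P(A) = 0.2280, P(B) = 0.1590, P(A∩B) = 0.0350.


P(A∪B) = 0.2280 + 0.1590 - 0.0350
= 0.3870 - 0.0350
= 0.3520

P(A∪B) = 0.3520


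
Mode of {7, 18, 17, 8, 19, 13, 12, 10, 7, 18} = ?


Frequencies: 7:2, 8:1, 10:1, 12:1, 13:1, 17:1, 18:2, 19:1
Max frequency = 2
Mode = 7, 18

Mode = 7, 18


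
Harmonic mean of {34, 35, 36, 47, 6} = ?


Sum of reciprocals = 1/34 + 1/35 + 1/36 + 1/47 + 1/6 = 0.273704
HM = 5/0.273704 = 18.2679

HM = 18.2679


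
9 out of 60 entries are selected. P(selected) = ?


P = 9/60 = 0.1500

P = 0.1500


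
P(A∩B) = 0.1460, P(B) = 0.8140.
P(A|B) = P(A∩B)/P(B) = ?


P(A|B) = 0.1460/0.8140 = 0.1794

P(A|B) = 0.1794


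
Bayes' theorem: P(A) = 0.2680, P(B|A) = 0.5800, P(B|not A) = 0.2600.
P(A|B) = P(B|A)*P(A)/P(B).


P(B) = P(B|A)*P(A) + P(B|A')*P(A')
= 0.5800*0.2680 + 0.2600*0.7320
= 0.155440 + 0.190320 = 0.345760
P(A|B) = 0.155440/0.345760 = 0.4496

P(A|B) = 0.4496


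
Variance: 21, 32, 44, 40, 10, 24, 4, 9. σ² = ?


Mean = 23.0000
Squared deviations: 4.0000, 81.0000, 441.0000, 289.0000, 169.0000, 1.0000, 361.0000, 196.0000
Sum = 1542.0000
Variance = 1542.0000/8 = 192.7500

Variance = 192.7500


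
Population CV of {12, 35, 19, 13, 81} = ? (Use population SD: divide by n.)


Mean = 32.0000
SD = 25.8457
CV = (25.8457/32.0000)*100 = 80.7678%

CV = 80.7678%


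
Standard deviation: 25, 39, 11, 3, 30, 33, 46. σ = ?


Mean = 26.7143
Variance = 197.9184
SD = sqrt(197.9184) = 14.0683

SD = 14.0683


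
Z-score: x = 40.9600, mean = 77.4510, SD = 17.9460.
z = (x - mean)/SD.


z = (40.9600 - 77.4510)/17.9460
= -36.4910/17.9460
= -2.0334

z = -2.0334


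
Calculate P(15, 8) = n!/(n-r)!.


P(15,8) = 15!/7!
= 1307674368000/5040
= 259459200

P(15,8) = 259459200


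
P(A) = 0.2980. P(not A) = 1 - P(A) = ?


P(not A) = 1 - 0.2980 = 0.7020

P(not A) = 0.7020


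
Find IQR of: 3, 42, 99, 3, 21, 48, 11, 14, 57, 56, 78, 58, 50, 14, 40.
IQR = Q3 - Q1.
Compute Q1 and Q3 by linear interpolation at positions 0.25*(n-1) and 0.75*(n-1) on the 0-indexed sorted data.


Sorted: 3, 3, 11, 14, 14, 21, 40, 42, 48, 50, 56, 57, 58, 78, 99
Q1 (25th %ile) = 14.0000
Q3 (75th %ile) = 56.5000
IQR = 56.5000 - 14.0000 = 42.5000

IQR = 42.5000


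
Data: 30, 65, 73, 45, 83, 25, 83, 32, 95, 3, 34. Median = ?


Sorted: 3, 25, 30, 32, 34, 45, 65, 73, 83, 83, 95
n = 11 (odd)
Middle value = 45

Median = 45


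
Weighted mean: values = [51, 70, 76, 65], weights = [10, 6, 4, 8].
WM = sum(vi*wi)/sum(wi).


Numerator = 51*10 + 70*6 + 76*4 + 65*8 = 1754
Denominator = 10 + 6 + 4 + 8 = 28
WM = 1754/28 = 62.6429

WM = 62.6429


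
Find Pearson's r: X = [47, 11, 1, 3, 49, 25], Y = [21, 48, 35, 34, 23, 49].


Mean X = 22.6667, Mean Y = 35.0000
SD X = 19.507833, SD Y = 10.847427
Cov = -126.000000
r = -126.000000/(19.507833*10.847427) = -0.5954

r = -0.5954


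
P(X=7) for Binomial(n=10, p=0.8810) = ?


C(10,7) = 120
p^7 = 0.411938
(1-p)^3 = 0.001685
P = 120 * 0.411938 * 0.001685 = 0.0833

P(X=7) = 0.0833


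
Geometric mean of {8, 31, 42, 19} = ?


Product = 8 × 31 × 42 × 19 = 197904
GM = 197904^(1/4) = 21.0918

GM = 21.0918


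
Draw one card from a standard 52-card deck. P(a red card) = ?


26 red cards in 52 cards
P = 26/52 = 0.5000

P = 0.5000


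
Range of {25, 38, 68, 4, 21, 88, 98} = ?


Max = 98, Min = 4
Range = 98 - 4 = 94

Range = 94


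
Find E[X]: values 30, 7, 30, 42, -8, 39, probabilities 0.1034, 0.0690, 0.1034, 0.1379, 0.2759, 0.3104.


E[X] = 30*0.1034 + 7*0.0690 + 30*0.1034 + 42*0.1379 - 8*0.2759 + 39*0.3104
= 3.1020 + 0.4830 + 3.1020 + 5.7918 - 2.2072 + 12.1056
= 22.3772

E[X] = 22.3772


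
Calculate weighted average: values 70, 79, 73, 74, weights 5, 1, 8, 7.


Numerator = 70*5 + 79*1 + 73*8 + 74*7 = 1531
Denominator = 5 + 1 + 8 + 7 = 21
WM = 1531/21 = 72.9048

WM = 72.9048


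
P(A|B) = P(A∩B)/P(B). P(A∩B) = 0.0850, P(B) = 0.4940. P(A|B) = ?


P(A|B) = 0.0850/0.4940 = 0.1721

P(A|B) = 0.1721


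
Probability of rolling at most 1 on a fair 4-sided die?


Favorable outcomes (roll ≤ 1): 1
Total outcomes = 4
P = 1/4 = 0.2500

P = 0.2500


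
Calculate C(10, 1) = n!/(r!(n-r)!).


C(10,1) = 10!/(1! × 9!)
= 3628800/(1 × 362880)
= 10

C(10,1) = 10


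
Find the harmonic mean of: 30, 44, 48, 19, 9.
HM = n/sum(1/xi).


Sum of reciprocals = 1/30 + 1/44 + 1/48 + 1/19 + 1/9 = 0.240637
HM = 5/0.240637 = 20.7782

HM = 20.7782


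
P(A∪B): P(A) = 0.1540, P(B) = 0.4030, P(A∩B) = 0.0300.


P(A∪B) = 0.1540 + 0.4030 - 0.0300
= 0.5570 - 0.0300
= 0.5270

P(A∪B) = 0.5270


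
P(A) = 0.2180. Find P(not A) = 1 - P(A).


P(not A) = 1 - 0.2180 = 0.7820

P(not A) = 0.7820


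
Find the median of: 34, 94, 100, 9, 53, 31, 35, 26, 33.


Sorted: 9, 26, 31, 33, 34, 35, 53, 94, 100
n = 9 (odd)
Middle value = 34

Median = 34


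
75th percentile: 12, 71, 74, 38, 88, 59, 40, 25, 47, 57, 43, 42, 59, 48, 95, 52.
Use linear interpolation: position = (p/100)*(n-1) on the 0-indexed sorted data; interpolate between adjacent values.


Sorted: 12, 25, 38, 40, 42, 43, 47, 48, 52, 57, 59, 59, 71, 74, 88, 95
n = 16
Index = 75/100 * 15 = 11.2500
Lower = data[11] = 59, Upper = data[12] = 71
P75 = 59 + 0.2500*(12) = 62.0000

P75 = 62.0000


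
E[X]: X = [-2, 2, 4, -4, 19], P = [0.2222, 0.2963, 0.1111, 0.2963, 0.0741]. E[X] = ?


E[X] = -2*0.2222 + 2*0.2963 + 4*0.1111 - 4*0.2963 + 19*0.0741
= -0.4444 + 0.5926 + 0.4444 - 1.1852 + 1.4079
= 0.8153

E[X] = 0.8153


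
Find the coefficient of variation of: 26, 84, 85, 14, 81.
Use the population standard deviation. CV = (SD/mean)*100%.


Mean = 58.0000
SD = 31.2858
CV = (31.2858/58.0000)*100 = 53.9410%

CV = 53.9410%


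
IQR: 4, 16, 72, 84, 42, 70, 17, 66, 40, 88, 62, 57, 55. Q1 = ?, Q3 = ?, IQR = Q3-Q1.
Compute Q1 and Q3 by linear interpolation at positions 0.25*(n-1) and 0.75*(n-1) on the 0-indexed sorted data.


Sorted: 4, 16, 17, 40, 42, 55, 57, 62, 66, 70, 72, 84, 88
Q1 (25th %ile) = 40.0000
Q3 (75th %ile) = 70.0000
IQR = 70.0000 - 40.0000 = 30.0000

IQR = 30.0000


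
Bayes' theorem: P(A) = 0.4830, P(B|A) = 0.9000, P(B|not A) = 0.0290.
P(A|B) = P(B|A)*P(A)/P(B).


P(B) = P(B|A)*P(A) + P(B|A')*P(A')
= 0.9000*0.4830 + 0.0290*0.5170
= 0.434700 + 0.014993 = 0.449693
P(A|B) = 0.434700/0.449693 = 0.9667

P(A|B) = 0.9667


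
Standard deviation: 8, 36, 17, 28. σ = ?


Mean = 22.2500
Variance = 113.1875
SD = sqrt(113.1875) = 10.6390

SD = 10.6390


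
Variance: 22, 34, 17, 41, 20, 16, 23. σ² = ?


Mean = 24.7143
Squared deviations: 7.3673, 86.2245, 59.5102, 265.2245, 22.2245, 75.9388, 2.9388
Sum = 519.4286
Variance = 519.4286/7 = 74.2041

Variance = 74.2041


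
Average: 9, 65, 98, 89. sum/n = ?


Sum = 9 + 65 + 98 + 89 = 261
n = 4
Mean = 261/4 = 65.2500

Mean = 65.2500


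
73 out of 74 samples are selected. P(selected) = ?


P = 73/74 = 0.9865

P = 0.9865


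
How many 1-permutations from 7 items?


P(7,1) = 7!/6!
= 5040/720
= 7

P(7,1) = 7


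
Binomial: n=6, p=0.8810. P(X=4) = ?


C(6,4) = 15
p^4 = 0.602426
(1-p)^2 = 0.014161
P = 15 * 0.602426 * 0.014161 = 0.1280

P(X=4) = 0.1280


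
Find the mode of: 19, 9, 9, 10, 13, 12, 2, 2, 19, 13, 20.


Frequencies: 2:2, 9:2, 10:1, 12:1, 13:2, 19:2, 20:1
Max frequency = 2
Mode = 2, 9, 13, 19

Mode = 2, 9, 13, 19


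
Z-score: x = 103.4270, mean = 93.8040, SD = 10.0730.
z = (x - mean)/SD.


z = (103.4270 - 93.8040)/10.0730
= 9.6230/10.0730
= 0.9553

z = 0.9553


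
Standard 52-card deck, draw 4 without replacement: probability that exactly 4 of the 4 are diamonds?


Hypergeometric: P(X=4) = C(13,4)·C(39,0) / C(52,4)
= 715 × 1 / 270725
= 715/270725 = 0.0026

P = 0.0026


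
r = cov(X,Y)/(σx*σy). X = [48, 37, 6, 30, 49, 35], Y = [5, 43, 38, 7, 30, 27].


Mean X = 34.1667, Mean Y = 25.0000
SD X = 14.322670, SD Y = 14.410644
Cov = -73.500000
r = -73.500000/(14.322670*14.410644) = -0.3561

r = -0.3561


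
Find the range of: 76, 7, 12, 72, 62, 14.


Max = 76, Min = 7
Range = 76 - 7 = 69

Range = 69


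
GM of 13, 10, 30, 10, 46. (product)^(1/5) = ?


Product = 13 × 10 × 30 × 10 × 46 = 1794000
GM = 1794000^(1/5) = 17.8141

GM = 17.8141


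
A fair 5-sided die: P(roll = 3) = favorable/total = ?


Favorable outcomes (roll = 3): 1
Total outcomes = 5
P = 1/5 = 0.2000

P = 0.2000


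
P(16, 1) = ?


P(16,1) = 16!/15!
= 20922789888000/1307674368000
= 16

P(16,1) = 16


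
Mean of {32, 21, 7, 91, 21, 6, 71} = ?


Sum = 32 + 21 + 7 + 91 + 21 + 6 + 71 = 249
n = 7
Mean = 249/7 = 35.5714

Mean = 35.5714


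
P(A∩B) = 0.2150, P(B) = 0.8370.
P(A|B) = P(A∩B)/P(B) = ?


P(A|B) = 0.2150/0.8370 = 0.2569

P(A|B) = 0.2569


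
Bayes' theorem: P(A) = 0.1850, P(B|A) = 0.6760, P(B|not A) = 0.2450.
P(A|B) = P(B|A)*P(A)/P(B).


P(B) = P(B|A)*P(A) + P(B|A')*P(A')
= 0.6760*0.1850 + 0.2450*0.8150
= 0.125060 + 0.199675 = 0.324735
P(A|B) = 0.125060/0.324735 = 0.3851

P(A|B) = 0.3851


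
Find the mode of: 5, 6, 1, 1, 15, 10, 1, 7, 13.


Frequencies: 1:3, 5:1, 6:1, 7:1, 10:1, 13:1, 15:1
Max frequency = 3
Mode = 1

Mode = 1


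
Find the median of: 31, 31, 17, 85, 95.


Sorted: 17, 31, 31, 85, 95
n = 5 (odd)
Middle value = 31

Median = 31


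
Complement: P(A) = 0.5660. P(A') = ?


P(not A) = 1 - 0.5660 = 0.4340

P(not A) = 0.4340


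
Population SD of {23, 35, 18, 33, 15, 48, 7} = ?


Mean = 25.5714
Variance = 166.8163
SD = sqrt(166.8163) = 12.9157

SD = 12.9157


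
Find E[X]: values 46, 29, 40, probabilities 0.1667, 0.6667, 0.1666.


E[X] = 46*0.1667 + 29*0.6667 + 40*0.1666
= 7.6682 + 19.3343 + 6.6640
= 33.6665

E[X] = 33.6665


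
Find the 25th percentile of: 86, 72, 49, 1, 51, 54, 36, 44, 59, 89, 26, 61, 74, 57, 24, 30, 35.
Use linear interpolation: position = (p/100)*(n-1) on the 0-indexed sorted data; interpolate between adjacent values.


Sorted: 1, 24, 26, 30, 35, 36, 44, 49, 51, 54, 57, 59, 61, 72, 74, 86, 89
n = 17
Index = 25/100 * 16 = 4.0000
Lower = data[4] = 35, Upper = data[5] = 36
P25 = 35 + 0*(1) = 35.0000

P25 = 35.0000


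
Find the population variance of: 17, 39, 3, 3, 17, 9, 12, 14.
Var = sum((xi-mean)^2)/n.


Mean = 14.2500
Squared deviations: 7.5625, 612.5625, 126.5625, 126.5625, 7.5625, 27.5625, 5.0625, 0.0625
Sum = 913.5000
Variance = 913.5000/8 = 114.1875

Variance = 114.1875


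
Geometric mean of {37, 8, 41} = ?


Product = 37 × 8 × 41 = 12136
GM = 12136^(1/3) = 22.9804

GM = 22.9804


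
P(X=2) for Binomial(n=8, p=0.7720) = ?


C(8,2) = 28
p^2 = 0.595984
(1-p)^6 = 0.000140
P = 28 * 0.595984 * 0.000140 = 0.0023

P(X=2) = 0.0023


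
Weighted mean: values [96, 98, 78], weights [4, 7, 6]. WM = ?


Numerator = 96*4 + 98*7 + 78*6 = 1538
Denominator = 4 + 7 + 6 = 17
WM = 1538/17 = 90.4706

WM = 90.4706


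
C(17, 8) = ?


C(17,8) = 17!/(8! × 9!)
= 355687428096000/(40320 × 362880)
= 24310

C(17,8) = 24310


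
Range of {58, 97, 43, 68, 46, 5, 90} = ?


Max = 97, Min = 5
Range = 97 - 5 = 92

Range = 92


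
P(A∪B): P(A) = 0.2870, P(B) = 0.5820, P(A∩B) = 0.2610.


P(A∪B) = 0.2870 + 0.5820 - 0.2610
= 0.8690 - 0.2610
= 0.6080

P(A∪B) = 0.6080


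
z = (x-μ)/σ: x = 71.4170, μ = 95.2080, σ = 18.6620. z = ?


z = (71.4170 - 95.2080)/18.6620
= -23.7910/18.6620
= -1.2748

z = -1.2748


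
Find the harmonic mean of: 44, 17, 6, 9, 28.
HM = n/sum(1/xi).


Sum of reciprocals = 1/44 + 1/17 + 1/6 + 1/9 + 1/28 = 0.395043
HM = 5/0.395043 = 12.6569

HM = 12.6569


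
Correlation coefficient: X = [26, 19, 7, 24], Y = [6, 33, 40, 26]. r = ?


Mean X = 19.0000, Mean Y = 26.2500
SD X = 7.382412, SD Y = 12.695964
Cov = -77.000000
r = -77.000000/(7.382412*12.695964) = -0.8215

r = -0.8215


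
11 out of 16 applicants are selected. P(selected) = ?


P = 11/16 = 0.6875

P = 0.6875


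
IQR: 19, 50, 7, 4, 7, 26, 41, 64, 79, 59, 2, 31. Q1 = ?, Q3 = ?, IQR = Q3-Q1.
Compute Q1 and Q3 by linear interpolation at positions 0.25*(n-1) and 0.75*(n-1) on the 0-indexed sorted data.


Sorted: 2, 4, 7, 7, 19, 26, 31, 41, 50, 59, 64, 79
Q1 (25th %ile) = 7.0000
Q3 (75th %ile) = 52.2500
IQR = 52.2500 - 7.0000 = 45.2500

IQR = 45.2500


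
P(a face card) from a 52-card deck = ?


12 face cards in 52 cards
P = 12/52 = 0.2308

P = 0.2308


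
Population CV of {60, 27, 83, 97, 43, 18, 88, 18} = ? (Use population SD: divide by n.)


Mean = 54.2500
SD = 30.2562
CV = (30.2562/54.2500)*100 = 55.7718%

CV = 55.7718%


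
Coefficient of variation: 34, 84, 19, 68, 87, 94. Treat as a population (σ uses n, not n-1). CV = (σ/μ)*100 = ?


Mean = 64.3333
SD = 28.1938
CV = (28.1938/64.3333)*100 = 43.8245%

CV = 43.8245%


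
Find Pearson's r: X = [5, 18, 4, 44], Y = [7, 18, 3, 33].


Mean X = 17.7500, Mean Y = 15.2500
SD X = 16.130329, SD Y = 11.627016
Cov = 185.062500
r = 185.062500/(16.130329*11.627016) = 0.9867

r = 0.9867


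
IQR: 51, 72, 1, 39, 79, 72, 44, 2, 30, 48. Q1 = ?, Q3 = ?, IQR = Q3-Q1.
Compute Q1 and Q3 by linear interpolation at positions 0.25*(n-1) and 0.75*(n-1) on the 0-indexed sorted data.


Sorted: 1, 2, 30, 39, 44, 48, 51, 72, 72, 79
Q1 (25th %ile) = 32.2500
Q3 (75th %ile) = 66.7500
IQR = 66.7500 - 32.2500 = 34.5000

IQR = 34.5000


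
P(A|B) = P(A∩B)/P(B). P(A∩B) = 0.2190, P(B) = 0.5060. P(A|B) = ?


P(A|B) = 0.2190/0.5060 = 0.4328

P(A|B) = 0.4328


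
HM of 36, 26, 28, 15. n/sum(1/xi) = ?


Sum of reciprocals = 1/36 + 1/26 + 1/28 + 1/15 = 0.168620
HM = 4/0.168620 = 23.7219

HM = 23.7219


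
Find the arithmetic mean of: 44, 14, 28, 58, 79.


Sum = 44 + 14 + 28 + 58 + 79 = 223
n = 5
Mean = 223/5 = 44.6000

Mean = 44.6000


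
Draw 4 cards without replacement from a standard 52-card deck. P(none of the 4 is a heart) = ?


P(no hearts) = (39/52) × (38/51) × (37/50) × (36/49)
= 0.3038

P = 0.3038
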